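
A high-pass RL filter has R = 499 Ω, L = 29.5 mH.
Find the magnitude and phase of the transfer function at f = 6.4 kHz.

Step 1 — Angular frequency: ω = 2π·6400 = 4.021e+04 rad/s.
Step 2 — Transfer function: H(jω) = jωL/(R + jωL).
Step 3 — Numerator jωL = j·1186; denominator R + jωL = 499 + j1186.
Step 4 — H = 0.8497 + j0.3574.
Step 5 — Magnitude: |H| = 0.9218 (-0.7 dB); phase: φ = 22.8°.

|H| = 0.9218 (-0.7 dB), φ = 22.8°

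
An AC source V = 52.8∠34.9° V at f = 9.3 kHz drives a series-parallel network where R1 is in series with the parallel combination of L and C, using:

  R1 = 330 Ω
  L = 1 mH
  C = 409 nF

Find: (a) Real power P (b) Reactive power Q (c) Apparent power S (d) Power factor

Step 1 — Angular frequency: ω = 2π·f = 2π·9300 = 5.843e+04 rad/s.
Step 2 — Component impedances:
  R1: Z = R = 330 Ω
  L: Z = jωL = j·5.843e+04·0.001 = 0 + j58.43 Ω
  C: Z = 1/(jωC) = -j/(ω·C) = 0 - j41.84 Ω
Step 3 — Parallel branch: L || C = 1/(1/L + 1/C) = 0 - j147.4 Ω.
Step 4 — Series with R1: Z_total = R1 + (L || C) = 330 - j147.4 Ω = 361.4∠-24.1° Ω.
Step 5 — Source phasor: V = 52.8∠34.9° V = 43.3 + j30.21 V.
Step 6 — Current: I = V / Z = 0.07532 + j0.1252 A = 0.1461∠59.0° A.
Step 7 — Complex power: S = V·I* = 7.043 - j3.145 VA.
Step 8 — Real power: P = Re(S) = 7.043 W.
Step 9 — Reactive power: Q = Im(S) = -3.145 VAR.
Step 10 — Apparent power: |S| = 7.714 VA.
Step 11 — Power factor: PF = P/|S| = 0.9131 (leading).

(a) P = 7.043 W  (b) Q = -3.145 VAR  (c) S = 7.714 VA  (d) PF = 0.9131 (leading)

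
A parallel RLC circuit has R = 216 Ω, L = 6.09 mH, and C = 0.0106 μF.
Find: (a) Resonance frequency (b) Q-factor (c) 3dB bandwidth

Step 1 — Resonance: ω₀ = 1/√(LC) = 1/√(0.00609·1.06e-08) = 1.245e+05 rad/s.
Step 2 — f₀ = ω₀/(2π) = 1.981e+04 Hz.
Step 3 — Parallel Q: Q = R/(ω₀L) = 216/(1.245e+05·0.00609) = 0.285.
Step 4 — Bandwidth: Δω = ω₀/Q = 4.368e+05 rad/s; BW = Δω/(2π) = 6.951e+04 Hz.

(a) f₀ = 1.981e+04 Hz  (b) Q = 0.285  (c) BW = 6.951e+04 Hz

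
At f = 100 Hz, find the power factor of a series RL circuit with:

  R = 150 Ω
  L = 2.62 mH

Step 1 — Angular frequency: ω = 2π·f = 2π·100 = 628.3 rad/s.
Step 2 — Component impedances:
  R: Z = R = 150 Ω
  L: Z = jωL = j·628.3·0.00262 = 0 + j1.646 Ω
Step 3 — Series combination: Z_total = R + L = 150 + j1.646 Ω = 150∠0.6° Ω.
Step 4 — Power factor: PF = cos(φ) = Re(Z)/|Z| = 150/150.01 = 0.9999.
Step 5 — Type: Im(Z) = 1.646 ⇒ lagging (phase φ = 0.6°).

PF = 0.9999 (lagging, φ = 0.6°)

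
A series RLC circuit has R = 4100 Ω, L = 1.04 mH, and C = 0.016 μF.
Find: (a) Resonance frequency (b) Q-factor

Step 1 — Resonance condition Im(Z)=0 gives ω₀ = 1/√(LC).
Step 2 — ω₀ = 1/√(0.00104·1.6e-08) = 2.451e+05 rad/s.
Step 3 — f₀ = ω₀/(2π) = 3.902e+04 Hz.
Step 4 — Series Q: Q = ω₀L/R = 2.451e+05·0.00104/4100 = 0.06218.

(a) f₀ = 3.902e+04 Hz  (b) Q = 0.06218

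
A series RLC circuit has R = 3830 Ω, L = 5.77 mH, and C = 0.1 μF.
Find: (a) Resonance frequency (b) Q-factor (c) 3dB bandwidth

Step 1 — Resonance condition Im(Z)=0 gives ω₀ = 1/√(LC).
Step 2 — ω₀ = 1/√(0.00577·1e-07) = 4.163e+04 rad/s.
Step 3 — f₀ = ω₀/(2π) = 6626 Hz.
Step 4 — Series Q: Q = ω₀L/R = 4.163e+04·0.00577/3830 = 0.06272.
Step 5 — 3dB bandwidth: Δω = ω₀/Q = 6.638e+05 rad/s; BW = Δω/(2π) = 1.056e+05 Hz.

(a) f₀ = 6626 Hz  (b) Q = 0.06272  (c) BW = 1.056e+05 Hz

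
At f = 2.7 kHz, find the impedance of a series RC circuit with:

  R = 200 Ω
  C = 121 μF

Step 1 — Angular frequency: ω = 2π·f = 2π·2700 = 1.696e+04 rad/s.
Step 2 — Component impedances:
  R: Z = R = 200 Ω
  C: Z = 1/(jωC) = -j/(ω·C) = 0 - j0.4872 Ω
Step 3 — Series combination: Z_total = R + C = 200 - j0.4872 Ω = 200∠-0.1° Ω.

Z = 200 - j0.4872 Ω = 200∠-0.1° Ω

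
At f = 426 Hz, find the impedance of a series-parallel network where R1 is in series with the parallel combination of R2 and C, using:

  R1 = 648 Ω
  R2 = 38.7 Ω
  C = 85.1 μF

Step 1 — Angular frequency: ω = 2π·f = 2π·426 = 2677 rad/s.
Step 2 — Component impedances:
  R1: Z = R = 648 Ω
  R2: Z = R = 38.7 Ω
  C: Z = 1/(jωC) = -j/(ω·C) = 0 - j4.39 Ω
Step 3 — Parallel branch: R2 || C = 1/(1/R2 + 1/C) = 0.4917 - j4.334 Ω.
Step 4 — Series with R1: Z_total = R1 + (R2 || C) = 648.5 - j4.334 Ω = 648.5∠-0.4° Ω.

Z = 648.5 - j4.334 Ω = 648.5∠-0.4° Ω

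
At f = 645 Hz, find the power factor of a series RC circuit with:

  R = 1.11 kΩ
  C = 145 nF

Step 1 — Angular frequency: ω = 2π·f = 2π·645 = 4053 rad/s.
Step 2 — Component impedances:
  R: Z = R = 1110 Ω
  C: Z = 1/(jωC) = -j/(ω·C) = 0 - j1702 Ω
Step 3 — Series combination: Z_total = R + C = 1110 - j1702 Ω = 2032∠-56.9° Ω.
Step 4 — Power factor: PF = cos(φ) = Re(Z)/|Z| = 1110/2032 = 0.5463.
Step 5 — Type: Im(Z) = -1702 ⇒ leading (phase φ = -56.9°).

PF = 0.5463 (leading, φ = -56.9°)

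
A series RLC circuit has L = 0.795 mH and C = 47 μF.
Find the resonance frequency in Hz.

Step 1 — Resonance condition Im(Z)=0 gives ω₀ = 1/√(LC).
Step 2 — ω₀ = 1/√(0.000795·4.7e-05) = 5173 rad/s.
Step 3 — f₀ = ω₀/(2π) = 823.4 Hz.

f₀ = 823.4 Hz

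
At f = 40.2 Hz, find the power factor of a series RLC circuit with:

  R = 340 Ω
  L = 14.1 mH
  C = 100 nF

Step 1 — Angular frequency: ω = 2π·f = 2π·40.2 = 252.6 rad/s.
Step 2 — Component impedances:
  R: Z = R = 340 Ω
  L: Z = jωL = j·252.6·0.0141 = 0 + j3.561 Ω
  C: Z = 1/(jωC) = -j/(ω·C) = 0 - j3.959e+04 Ω
Step 3 — Series combination: Z_total = R + L + C = 340 - j3.959e+04 Ω = 3.959e+04∠-89.5° Ω.
Step 4 — Power factor: PF = cos(φ) = Re(Z)/|Z| = 340/3.959e+04 = 0.008588.
Step 5 — Type: Im(Z) = -3.959e+04 ⇒ leading (phase φ = -89.5°).

PF = 0.008588 (leading, φ = -89.5°)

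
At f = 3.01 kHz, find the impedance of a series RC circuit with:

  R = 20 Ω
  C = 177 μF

Step 1 — Angular frequency: ω = 2π·f = 2π·3010 = 1.891e+04 rad/s.
Step 2 — Component impedances:
  R: Z = R = 20 Ω
  C: Z = 1/(jωC) = -j/(ω·C) = 0 - j0.2987 Ω
Step 3 — Series combination: Z_total = R + C = 20 - j0.2987 Ω = 20∠-0.9° Ω.

Z = 20 - j0.2987 Ω = 20∠-0.9° Ω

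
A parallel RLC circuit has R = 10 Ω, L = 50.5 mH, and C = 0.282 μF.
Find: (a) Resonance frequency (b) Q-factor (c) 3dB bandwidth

Step 1 — Resonance: ω₀ = 1/√(LC) = 1/√(0.0505·2.82e-07) = 8380 rad/s.
Step 2 — f₀ = ω₀/(2π) = 1334 Hz.
Step 3 — Parallel Q: Q = R/(ω₀L) = 10/(8380·0.0505) = 0.02363.
Step 4 — Bandwidth: Δω = ω₀/Q = 3.546e+05 rad/s; BW = Δω/(2π) = 5.644e+04 Hz.

(a) f₀ = 1334 Hz  (b) Q = 0.02363  (c) BW = 5.644e+04 Hz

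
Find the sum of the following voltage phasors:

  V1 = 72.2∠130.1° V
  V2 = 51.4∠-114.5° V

Step 1 — Convert each phasor to rectangular form:
  V1 = 72.2·(cos(130.1°) + j·sin(130.1°)) = -46.51 + j55.23 V
  V2 = 51.4·(cos(-114.5°) + j·sin(-114.5°)) = -21.32 - j46.77 V
Step 2 — Sum components: V_total = -67.82 + j8.455 V.
Step 3 — Convert to polar: |V_total| = 68.35 V, ∠V_total = 172.9°.

V_total = 68.35∠172.9° V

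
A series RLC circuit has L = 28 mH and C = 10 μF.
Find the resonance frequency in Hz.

Step 1 — Resonance condition Im(Z)=0 gives ω₀ = 1/√(LC).
Step 2 — ω₀ = 1/√(0.028·1e-05) = 1890 rad/s.
Step 3 — f₀ = ω₀/(2π) = 300.8 Hz.

f₀ = 300.8 Hz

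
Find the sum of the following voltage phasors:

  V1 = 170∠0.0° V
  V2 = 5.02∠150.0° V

Step 1 — Convert each phasor to rectangular form:
  V1 = 170·(cos(0.0°) + j·sin(0.0°)) = 170 V
  V2 = 5.02·(cos(150.0°) + j·sin(150.0°)) = -4.347 + j2.51 V
Step 2 — Sum components: V_total = 165.7 + j2.51 V.
Step 3 — Convert to polar: |V_total| = 165.7 V, ∠V_total = 0.9°.

V_total = 165.7∠0.9° V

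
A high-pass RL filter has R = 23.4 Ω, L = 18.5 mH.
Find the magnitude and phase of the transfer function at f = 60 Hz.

Step 1 — Angular frequency: ω = 2π·60 = 377 rad/s.
Step 2 — Transfer function: H(jω) = jωL/(R + jωL).
Step 3 — Numerator jωL = j·6.974; denominator R + jωL = 23.4 + j6.974.
Step 4 — H = 0.08159 + j0.2737.
Step 5 — Magnitude: |H| = 0.2856 (-10.9 dB); phase: φ = 73.4°.

|H| = 0.2856 (-10.9 dB), φ = 73.4°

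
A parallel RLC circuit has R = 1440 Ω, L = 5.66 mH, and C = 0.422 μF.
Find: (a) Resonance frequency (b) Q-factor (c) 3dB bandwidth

Step 1 — Resonance: ω₀ = 1/√(LC) = 1/√(0.00566·4.22e-07) = 2.046e+04 rad/s.
Step 2 — f₀ = ω₀/(2π) = 3257 Hz.
Step 3 — Parallel Q: Q = R/(ω₀L) = 1440/(2.046e+04·0.00566) = 12.43.
Step 4 — Bandwidth: Δω = ω₀/Q = 1646 rad/s; BW = Δω/(2π) = 261.9 Hz.

(a) f₀ = 3257 Hz  (b) Q = 12.43  (c) BW = 261.9 Hz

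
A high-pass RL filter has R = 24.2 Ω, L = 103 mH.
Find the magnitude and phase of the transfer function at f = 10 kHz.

Step 1 — Angular frequency: ω = 2π·1e+04 = 6.283e+04 rad/s.
Step 2 — Transfer function: H(jω) = jωL/(R + jωL).
Step 3 — Numerator jωL = j·6472; denominator R + jωL = 24.2 + j6472.
Step 4 — H = 1 + j0.003739.
Step 5 — Magnitude: |H| = 1 (-0.0 dB); phase: φ = 0.2°.

|H| = 1 (-0.0 dB), φ = 0.2°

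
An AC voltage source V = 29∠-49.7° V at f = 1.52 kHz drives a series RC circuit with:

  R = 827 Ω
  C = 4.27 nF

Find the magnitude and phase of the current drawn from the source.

Step 1 — Angular frequency: ω = 2π·f = 2π·1520 = 9550 rad/s.
Step 2 — Component impedances:
  R: Z = R = 827 Ω
  C: Z = 1/(jωC) = -j/(ω·C) = 0 - j2.452e+04 Ω
Step 3 — Series combination: Z_total = R + C = 827 - j2.452e+04 Ω = 2.454e+04∠-88.1° Ω.
Step 4 — Source phasor: V = 29∠-49.7° V = 18.76 - j22.12 V.
Step 5 — Ohm's law: I = V / Z_total = (18.76 - j22.12) / (827 - j2.452e+04) = 0.0009267 + j0.0007337 A.
Step 6 — Convert to polar: |I| = 0.001182 A, ∠I = 38.4°.

I = 0.001182∠38.4° A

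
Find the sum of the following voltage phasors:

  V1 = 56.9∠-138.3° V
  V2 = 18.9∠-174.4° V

Step 1 — Convert each phasor to rectangular form:
  V1 = 56.9·(cos(-138.3°) + j·sin(-138.3°)) = -42.48 - j37.85 V
  V2 = 18.9·(cos(-174.4°) + j·sin(-174.4°)) = -18.81 - j1.844 V
Step 2 — Sum components: V_total = -61.29 - j39.7 V.
Step 3 — Convert to polar: |V_total| = 73.03 V, ∠V_total = -147.1°.

V_total = 73.03∠-147.1° V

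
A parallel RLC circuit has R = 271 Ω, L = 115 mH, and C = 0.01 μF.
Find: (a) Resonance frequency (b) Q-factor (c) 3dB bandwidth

Step 1 — Resonance: ω₀ = 1/√(LC) = 1/√(0.115·1e-08) = 2.949e+04 rad/s.
Step 2 — f₀ = ω₀/(2π) = 4693 Hz.
Step 3 — Parallel Q: Q = R/(ω₀L) = 271/(2.949e+04·0.115) = 0.07991.
Step 4 — Bandwidth: Δω = ω₀/Q = 3.69e+05 rad/s; BW = Δω/(2π) = 5.873e+04 Hz.

(a) f₀ = 4693 Hz  (b) Q = 0.07991  (c) BW = 5.873e+04 Hz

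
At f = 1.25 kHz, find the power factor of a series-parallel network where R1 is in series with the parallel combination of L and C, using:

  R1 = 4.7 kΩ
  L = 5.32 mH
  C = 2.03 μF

Step 1 — Angular frequency: ω = 2π·f = 2π·1250 = 7854 rad/s.
Step 2 — Component impedances:
  R1: Z = R = 4700 Ω
  L: Z = jωL = j·7854·0.00532 = 0 + j41.78 Ω
  C: Z = 1/(jωC) = -j/(ω·C) = 0 - j62.72 Ω
Step 3 — Parallel branch: L || C = 1/(1/L + 1/C) = 0 + j125.2 Ω.
Step 4 — Series with R1: Z_total = R1 + (L || C) = 4700 + j125.2 Ω = 4702∠1.5° Ω.
Step 5 — Power factor: PF = cos(φ) = Re(Z)/|Z| = 4700/4702 = 0.9996.
Step 6 — Type: Im(Z) = 125.2 ⇒ lagging (phase φ = 1.5°).

PF = 0.9996 (lagging, φ = 1.5°)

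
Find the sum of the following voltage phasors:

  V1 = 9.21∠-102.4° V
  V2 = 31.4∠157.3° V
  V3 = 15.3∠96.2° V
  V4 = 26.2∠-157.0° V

Step 1 — Convert each phasor to rectangular form:
  V1 = 9.21·(cos(-102.4°) + j·sin(-102.4°)) = -1.978 - j8.995 V
  V2 = 31.4·(cos(157.3°) + j·sin(157.3°)) = -28.97 + j12.12 V
  V3 = 15.3·(cos(96.2°) + j·sin(96.2°)) = -1.652 + j15.21 V
  V4 = 26.2·(cos(-157.0°) + j·sin(-157.0°)) = -24.12 - j10.24 V
Step 2 — Sum components: V_total = -56.72 + j8.096 V.
Step 3 — Convert to polar: |V_total| = 57.29 V, ∠V_total = 171.9°.

V_total = 57.29∠171.9° V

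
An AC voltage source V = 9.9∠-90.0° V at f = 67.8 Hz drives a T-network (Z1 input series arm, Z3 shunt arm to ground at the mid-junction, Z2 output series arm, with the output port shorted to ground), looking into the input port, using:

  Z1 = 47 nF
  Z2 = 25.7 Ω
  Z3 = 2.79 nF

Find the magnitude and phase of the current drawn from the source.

Step 1 — Angular frequency: ω = 2π·f = 2π·67.8 = 426 rad/s.
Step 2 — Component impedances:
  Z1: Z = 1/(jωC) = -j/(ω·C) = 0 - j4.995e+04 Ω
  Z2: Z = R = 25.7 Ω
  Z3: Z = 1/(jωC) = -j/(ω·C) = 0 - j8.414e+05 Ω
Step 3 — With the output port shorted to ground, the output series arm Z2 runs from the junction to ground; the shunt arm Z3 also runs from the junction to ground. They appear in parallel: Z3 || Z2 = 25.7 - j0.000785 Ω.
Step 4 — Series with input arm Z1: Z_in = Z1 + (Z3 || Z2) = 25.7 - j4.995e+04 Ω = 4.995e+04∠-90.0° Ω.
Step 5 — Source phasor: V = 9.9∠-90.0° V = 0 - j9.9 V.
Step 6 — Ohm's law: I = V / Z_total = (0 - j9.9) / (25.7 - j4.995e+04) = 0.0001982 - j1.02e-07 A.
Step 7 — Convert to polar: |I| = 0.0001982 A, ∠I = -0.0°.

I = 0.0001982∠-0.0° A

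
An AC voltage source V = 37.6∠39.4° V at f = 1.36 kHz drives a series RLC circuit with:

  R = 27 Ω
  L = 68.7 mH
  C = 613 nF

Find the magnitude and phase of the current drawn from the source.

Step 1 — Angular frequency: ω = 2π·f = 2π·1360 = 8545 rad/s.
Step 2 — Component impedances:
  R: Z = R = 27 Ω
  L: Z = jωL = j·8545·0.0687 = 0 + j587.1 Ω
  C: Z = 1/(jωC) = -j/(ω·C) = 0 - j190.9 Ω
Step 3 — Series combination: Z_total = R + L + C = 27 + j396.1 Ω = 397.1∠86.1° Ω.
Step 4 — Source phasor: V = 37.6∠39.4° V = 29.05 + j23.87 V.
Step 5 — Ohm's law: I = V / Z_total = (29.05 + j23.87) / (27 + j396.1) = 0.06494 - j0.06892 A.
Step 6 — Convert to polar: |I| = 0.0947 A, ∠I = -46.7°.

I = 0.0947∠-46.7° A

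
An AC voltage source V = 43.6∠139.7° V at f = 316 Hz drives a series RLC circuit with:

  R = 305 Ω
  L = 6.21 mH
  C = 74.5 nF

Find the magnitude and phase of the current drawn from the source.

Step 1 — Angular frequency: ω = 2π·f = 2π·316 = 1985 rad/s.
Step 2 — Component impedances:
  R: Z = R = 305 Ω
  L: Z = jωL = j·1985·0.00621 = 0 + j12.33 Ω
  C: Z = 1/(jωC) = -j/(ω·C) = 0 - j6760 Ω
Step 3 — Series combination: Z_total = R + L + C = 305 - j6748 Ω = 6755∠-87.4° Ω.
Step 4 — Source phasor: V = 43.6∠139.7° V = -33.25 + j28.2 V.
Step 5 — Ohm's law: I = V / Z_total = (-33.25 + j28.2) / (305 - j6748) = -0.004393 - j0.004729 A.
Step 6 — Convert to polar: |I| = 0.006454 A, ∠I = -132.9°.

I = 0.006454∠-132.9° A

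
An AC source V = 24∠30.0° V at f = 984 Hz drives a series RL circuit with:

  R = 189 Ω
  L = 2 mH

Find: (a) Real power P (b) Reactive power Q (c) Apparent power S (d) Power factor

Step 1 — Angular frequency: ω = 2π·f = 2π·984 = 6183 rad/s.
Step 2 — Component impedances:
  R: Z = R = 189 Ω
  L: Z = jωL = j·6183·0.002 = 0 + j12.37 Ω
Step 3 — Series combination: Z_total = R + L = 189 + j12.37 Ω = 189.4∠3.7° Ω.
Step 4 — Source phasor: V = 24∠30.0° V = 20.78 + j12 V.
Step 5 — Current: I = V / Z = 0.1136 + j0.05606 A = 0.1267∠26.3° A.
Step 6 — Complex power: S = V·I* = 3.035 + j0.1985 VA.
Step 7 — Real power: P = Re(S) = 3.035 W.
Step 8 — Reactive power: Q = Im(S) = 0.1985 VAR.
Step 9 — Apparent power: |S| = 3.041 VA.
Step 10 — Power factor: PF = P/|S| = 0.9979 (lagging).

(a) P = 3.035 W  (b) Q = 0.1985 VAR  (c) S = 3.041 VA  (d) PF = 0.9979 (lagging)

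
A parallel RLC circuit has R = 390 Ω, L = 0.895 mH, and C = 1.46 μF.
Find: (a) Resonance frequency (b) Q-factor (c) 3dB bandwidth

Step 1 — Resonance: ω₀ = 1/√(LC) = 1/√(0.000895·1.46e-06) = 2.766e+04 rad/s.
Step 2 — f₀ = ω₀/(2π) = 4403 Hz.
Step 3 — Parallel Q: Q = R/(ω₀L) = 390/(2.766e+04·0.000895) = 15.75.
Step 4 — Bandwidth: Δω = ω₀/Q = 1756 rad/s; BW = Δω/(2π) = 279.5 Hz.

(a) f₀ = 4403 Hz  (b) Q = 15.75  (c) BW = 279.5 Hz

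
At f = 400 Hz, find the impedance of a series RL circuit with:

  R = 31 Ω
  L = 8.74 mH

Step 1 — Angular frequency: ω = 2π·f = 2π·400 = 2513 rad/s.
Step 2 — Component impedances:
  R: Z = R = 31 Ω
  L: Z = jωL = j·2513·0.00874 = 0 + j21.97 Ω
Step 3 — Series combination: Z_total = R + L = 31 + j21.97 Ω = 37.99∠35.3° Ω.

Z = 31 + j21.97 Ω = 37.99∠35.3° Ω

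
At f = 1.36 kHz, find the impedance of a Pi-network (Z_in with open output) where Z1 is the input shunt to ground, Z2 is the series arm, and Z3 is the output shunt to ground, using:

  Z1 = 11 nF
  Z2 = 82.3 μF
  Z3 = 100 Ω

Step 1 — Angular frequency: ω = 2π·f = 2π·1360 = 8545 rad/s.
Step 2 — Component impedances:
  Z1: Z = 1/(jωC) = -j/(ω·C) = 0 - j1.064e+04 Ω
  Z2: Z = 1/(jωC) = -j/(ω·C) = 0 - j1.422 Ω
  Z3: Z = R = 100 Ω
Step 3 — With open output, the series arm Z2 and the output shunt Z3 appear in series to ground: Z2 + Z3 = 100 - j1.422 Ω.
Step 4 — Parallel with input shunt Z1: Z_in = Z1 || (Z2 + Z3) = 99.96 - j2.361 Ω = 99.99∠-1.4° Ω.

Z = 99.96 - j2.361 Ω = 99.99∠-1.4° Ω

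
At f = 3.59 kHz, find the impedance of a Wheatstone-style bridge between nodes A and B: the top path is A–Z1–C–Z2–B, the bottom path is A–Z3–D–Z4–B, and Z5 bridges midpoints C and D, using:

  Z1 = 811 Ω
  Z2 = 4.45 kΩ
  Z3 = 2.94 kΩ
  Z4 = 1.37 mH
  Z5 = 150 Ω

Step 1 — Angular frequency: ω = 2π·f = 2π·3590 = 2.256e+04 rad/s.
Step 2 — Component impedances:
  Z1: Z = R = 811 Ω
  Z2: Z = R = 4450 Ω
  Z3: Z = R = 2940 Ω
  Z4: Z = jωL = j·2.256e+04·0.00137 = 0 + j30.9 Ω
  Z5: Z = R = 150 Ω
Step 3 — Bridge requires nodal analysis (the Z5 bridge couples midpoints C and D, so the two paths cannot be reduced to a simple series/parallel combination). Setting node B to ground and injecting 1 A at node A, the 3-node admittance system at A, C, D solves to V_A = Z_AB = 721.7 + j29.4 Ω = 722.3∠2.3° Ω.

Z = 721.7 + j29.4 Ω = 722.3∠2.3° Ω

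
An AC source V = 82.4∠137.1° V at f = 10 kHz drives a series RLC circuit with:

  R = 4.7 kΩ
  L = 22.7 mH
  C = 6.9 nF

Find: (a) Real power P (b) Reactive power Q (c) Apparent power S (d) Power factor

Step 1 — Angular frequency: ω = 2π·f = 2π·1e+04 = 6.283e+04 rad/s.
Step 2 — Component impedances:
  R: Z = R = 4700 Ω
  L: Z = jωL = j·6.283e+04·0.0227 = 0 + j1426 Ω
  C: Z = 1/(jωC) = -j/(ω·C) = 0 - j2307 Ω
Step 3 — Series combination: Z_total = R + L + C = 4700 - j880.3 Ω = 4782∠-10.6° Ω.
Step 4 — Source phasor: V = 82.4∠137.1° V = -60.36 + j56.09 V.
Step 5 — Current: I = V / Z = -0.01457 + j0.009206 A = 0.01723∠147.7° A.
Step 6 — Complex power: S = V·I* = 1.396 - j0.2614 VA.
Step 7 — Real power: P = Re(S) = 1.396 W.
Step 8 — Reactive power: Q = Im(S) = -0.2614 VAR.
Step 9 — Apparent power: |S| = 1.42 VA.
Step 10 — Power factor: PF = P/|S| = 0.9829 (leading).

(a) P = 1.396 W  (b) Q = -0.2614 VAR  (c) S = 1.42 VA  (d) PF = 0.9829 (leading)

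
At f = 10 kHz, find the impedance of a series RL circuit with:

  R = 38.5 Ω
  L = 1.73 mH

Step 1 — Angular frequency: ω = 2π·f = 2π·1e+04 = 6.283e+04 rad/s.
Step 2 — Component impedances:
  R: Z = R = 38.5 Ω
  L: Z = jωL = j·6.283e+04·0.00173 = 0 + j108.7 Ω
Step 3 — Series combination: Z_total = R + L = 38.5 + j108.7 Ω = 115.3∠70.5° Ω.

Z = 38.5 + j108.7 Ω = 115.3∠70.5° Ω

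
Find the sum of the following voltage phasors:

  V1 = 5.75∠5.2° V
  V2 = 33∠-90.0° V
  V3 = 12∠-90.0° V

Step 1 — Convert each phasor to rectangular form:
  V1 = 5.75·(cos(5.2°) + j·sin(5.2°)) = 5.726 + j0.5211 V
  V2 = 33·(cos(-90.0°) + j·sin(-90.0°)) = 0 - j33 V
  V3 = 12·(cos(-90.0°) + j·sin(-90.0°)) = 0 - j12 V
Step 2 — Sum components: V_total = 5.726 - j44.48 V.
Step 3 — Convert to polar: |V_total| = 44.85 V, ∠V_total = -82.7°.

V_total = 44.85∠-82.7° V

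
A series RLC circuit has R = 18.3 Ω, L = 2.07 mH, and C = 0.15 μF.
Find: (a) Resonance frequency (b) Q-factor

Step 1 — Resonance condition Im(Z)=0 gives ω₀ = 1/√(LC).
Step 2 — ω₀ = 1/√(0.00207·1.5e-07) = 5.675e+04 rad/s.
Step 3 — f₀ = ω₀/(2π) = 9032 Hz.
Step 4 — Series Q: Q = ω₀L/R = 5.675e+04·0.00207/18.3 = 6.419.

(a) f₀ = 9032 Hz  (b) Q = 6.419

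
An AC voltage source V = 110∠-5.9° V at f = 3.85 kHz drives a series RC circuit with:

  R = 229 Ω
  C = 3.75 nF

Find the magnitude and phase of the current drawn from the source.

Step 1 — Angular frequency: ω = 2π·f = 2π·3850 = 2.419e+04 rad/s.
Step 2 — Component impedances:
  R: Z = R = 229 Ω
  C: Z = 1/(jωC) = -j/(ω·C) = 0 - j1.102e+04 Ω
Step 3 — Series combination: Z_total = R + C = 229 - j1.102e+04 Ω = 1.103e+04∠-88.8° Ω.
Step 4 — Source phasor: V = 110∠-5.9° V = 109.4 - j11.31 V.
Step 5 — Ohm's law: I = V / Z_total = (109.4 - j11.31) / (229 - j1.102e+04) = 0.001231 + j0.0099 A.
Step 6 — Convert to polar: |I| = 0.009976 A, ∠I = 82.9°.

I = 0.009976∠82.9° A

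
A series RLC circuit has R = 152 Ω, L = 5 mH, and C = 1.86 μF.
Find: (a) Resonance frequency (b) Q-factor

Step 1 — Resonance condition Im(Z)=0 gives ω₀ = 1/√(LC).
Step 2 — ω₀ = 1/√(0.005·1.86e-06) = 1.037e+04 rad/s.
Step 3 — f₀ = ω₀/(2π) = 1650 Hz.
Step 4 — Series Q: Q = ω₀L/R = 1.037e+04·0.005/152 = 0.3411.

(a) f₀ = 1650 Hz  (b) Q = 0.3411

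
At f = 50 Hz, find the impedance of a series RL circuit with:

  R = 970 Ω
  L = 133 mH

Step 1 — Angular frequency: ω = 2π·f = 2π·50 = 314.2 rad/s.
Step 2 — Component impedances:
  R: Z = R = 970 Ω
  L: Z = jωL = j·314.2·0.133 = 0 + j41.78 Ω
Step 3 — Series combination: Z_total = R + L = 970 + j41.78 Ω = 970.9∠2.5° Ω.

Z = 970 + j41.78 Ω = 970.9∠2.5° Ω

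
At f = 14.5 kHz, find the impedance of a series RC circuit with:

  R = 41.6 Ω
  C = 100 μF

Step 1 — Angular frequency: ω = 2π·f = 2π·1.45e+04 = 9.111e+04 rad/s.
Step 2 — Component impedances:
  R: Z = R = 41.6 Ω
  C: Z = 1/(jωC) = -j/(ω·C) = 0 - j0.1098 Ω
Step 3 — Series combination: Z_total = R + C = 41.6 - j0.1098 Ω = 41.6∠-0.2° Ω.

Z = 41.6 - j0.1098 Ω = 41.6∠-0.2° Ω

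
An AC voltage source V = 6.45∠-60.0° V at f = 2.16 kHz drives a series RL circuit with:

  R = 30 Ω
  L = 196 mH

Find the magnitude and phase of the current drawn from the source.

Step 1 — Angular frequency: ω = 2π·f = 2π·2160 = 1.357e+04 rad/s.
Step 2 — Component impedances:
  R: Z = R = 30 Ω
  L: Z = jωL = j·1.357e+04·0.196 = 0 + j2660 Ω
Step 3 — Series combination: Z_total = R + L = 30 + j2660 Ω = 2660∠89.4° Ω.
Step 4 — Source phasor: V = 6.45∠-60.0° V = 3.225 - j5.586 V.
Step 5 — Ohm's law: I = V / Z_total = (3.225 - j5.586) / (30 + j2660) = -0.002086 - j0.001236 A.
Step 6 — Convert to polar: |I| = 0.002425 A, ∠I = -149.4°.

I = 0.002425∠-149.4° A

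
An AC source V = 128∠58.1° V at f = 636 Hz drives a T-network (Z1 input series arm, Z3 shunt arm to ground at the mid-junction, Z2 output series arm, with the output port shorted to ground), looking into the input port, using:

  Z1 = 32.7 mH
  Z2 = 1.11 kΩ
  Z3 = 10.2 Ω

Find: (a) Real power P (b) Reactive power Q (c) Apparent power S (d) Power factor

Step 1 — Angular frequency: ω = 2π·f = 2π·636 = 3996 rad/s.
Step 2 — Component impedances:
  Z1: Z = jωL = j·3996·0.0327 = 0 + j130.7 Ω
  Z2: Z = R = 1110 Ω
  Z3: Z = R = 10.2 Ω
Step 3 — With the output port shorted to ground, the output series arm Z2 runs from the junction to ground; the shunt arm Z3 also runs from the junction to ground. They appear in parallel: Z3 || Z2 = 10.11 Ω.
Step 4 — Series with input arm Z1: Z_in = Z1 + (Z3 || Z2) = 10.11 + j130.7 Ω = 131.1∠85.6° Ω.
Step 5 — Source phasor: V = 128∠58.1° V = 67.64 + j108.7 V.
Step 6 — Current: I = V / Z = 0.8665 - j0.4506 A = 0.9766∠-27.5° A.
Step 7 — Complex power: S = V·I* = 9.64 + j124.6 VA.
Step 8 — Real power: P = Re(S) = 9.64 W.
Step 9 — Reactive power: Q = Im(S) = 124.6 VAR.
Step 10 — Apparent power: |S| = 125 VA.
Step 11 — Power factor: PF = P/|S| = 0.07712 (lagging).

(a) P = 9.64 W  (b) Q = 124.6 VAR  (c) S = 125 VA  (d) PF = 0.07712 (lagging)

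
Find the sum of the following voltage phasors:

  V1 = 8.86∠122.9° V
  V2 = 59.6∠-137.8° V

Step 1 — Convert each phasor to rectangular form:
  V1 = 8.86·(cos(122.9°) + j·sin(122.9°)) = -4.813 + j7.439 V
  V2 = 59.6·(cos(-137.8°) + j·sin(-137.8°)) = -44.15 - j40.03 V
Step 2 — Sum components: V_total = -48.96 - j32.6 V.
Step 3 — Convert to polar: |V_total| = 58.82 V, ∠V_total = -146.3°.

V_total = 58.82∠-146.3° V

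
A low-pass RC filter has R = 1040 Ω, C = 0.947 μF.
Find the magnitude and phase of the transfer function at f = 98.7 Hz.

Step 1 — Angular frequency: ω = 2π·98.7 = 620.2 rad/s.
Step 2 — Transfer function: H(jω) = 1/(1 + jωRC).
Step 3 — Denominator: 1 + jωRC = 1 + j·620.2·1040·9.47e-07 = 1 + j0.6108.
Step 4 — H = 0.7283 - j0.4448.
Step 5 — Magnitude: |H| = 0.8534 (-1.4 dB); phase: φ = -31.4°.

|H| = 0.8534 (-1.4 dB), φ = -31.4°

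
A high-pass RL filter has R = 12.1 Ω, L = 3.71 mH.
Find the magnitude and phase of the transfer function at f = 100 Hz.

Step 1 — Angular frequency: ω = 2π·100 = 628.3 rad/s.
Step 2 — Transfer function: H(jω) = jωL/(R + jωL).
Step 3 — Numerator jωL = j·2.331; denominator R + jωL = 12.1 + j2.331.
Step 4 — H = 0.03579 + j0.1858.
Step 5 — Magnitude: |H| = 0.1892 (-14.5 dB); phase: φ = 79.1°.

|H| = 0.1892 (-14.5 dB), φ = 79.1°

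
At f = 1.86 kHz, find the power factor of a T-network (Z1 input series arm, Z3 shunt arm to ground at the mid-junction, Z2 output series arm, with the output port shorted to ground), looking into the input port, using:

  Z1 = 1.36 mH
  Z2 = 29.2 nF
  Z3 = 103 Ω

Step 1 — Angular frequency: ω = 2π·f = 2π·1860 = 1.169e+04 rad/s.
Step 2 — Component impedances:
  Z1: Z = jωL = j·1.169e+04·0.00136 = 0 + j15.89 Ω
  Z2: Z = 1/(jωC) = -j/(ω·C) = 0 - j2930 Ω
  Z3: Z = R = 103 Ω
Step 3 — With the output port shorted to ground, the output series arm Z2 runs from the junction to ground; the shunt arm Z3 also runs from the junction to ground. They appear in parallel: Z3 || Z2 = 102.9 - j3.616 Ω.
Step 4 — Series with input arm Z1: Z_in = Z1 + (Z3 || Z2) = 102.9 + j12.28 Ω = 103.6∠6.8° Ω.
Step 5 — Power factor: PF = cos(φ) = Re(Z)/|Z| = 102.87/103.6 = 0.993.
Step 6 — Type: Im(Z) = 12.28 ⇒ lagging (phase φ = 6.8°).

PF = 0.993 (lagging, φ = 6.8°)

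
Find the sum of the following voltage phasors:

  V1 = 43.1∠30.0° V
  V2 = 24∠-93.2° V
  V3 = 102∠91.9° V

Step 1 — Convert each phasor to rectangular form:
  V1 = 43.1·(cos(30.0°) + j·sin(30.0°)) = 37.33 + j21.55 V
  V2 = 24·(cos(-93.2°) + j·sin(-93.2°)) = -1.34 - j23.96 V
  V3 = 102·(cos(91.9°) + j·sin(91.9°)) = -3.382 + j101.9 V
Step 2 — Sum components: V_total = 32.6 + j99.53 V.
Step 3 — Convert to polar: |V_total| = 104.7 V, ∠V_total = 71.9°.

V_total = 104.7∠71.9° V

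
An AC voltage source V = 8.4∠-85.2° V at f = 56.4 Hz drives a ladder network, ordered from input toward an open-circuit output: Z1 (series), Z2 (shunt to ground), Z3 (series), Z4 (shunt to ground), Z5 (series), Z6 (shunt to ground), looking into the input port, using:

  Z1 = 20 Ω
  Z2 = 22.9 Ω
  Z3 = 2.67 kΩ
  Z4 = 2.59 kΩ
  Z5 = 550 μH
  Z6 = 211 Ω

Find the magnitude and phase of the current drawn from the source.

Step 1 — Angular frequency: ω = 2π·f = 2π·56.4 = 354.4 rad/s.
Step 2 — Component impedances:
  Z1: Z = R = 20 Ω
  Z2: Z = R = 22.9 Ω
  Z3: Z = R = 2670 Ω
  Z4: Z = R = 2590 Ω
  Z5: Z = jωL = j·354.4·0.00055 = 0 + j0.1949 Ω
  Z6: Z = R = 211 Ω
Step 3 — Ladder network (open output): work backward from the far end, alternating series and parallel combinations. Z_in = 42.72 + j1.048e-05 Ω = 42.72∠0.0° Ω.
Step 4 — Source phasor: V = 8.4∠-85.2° V = 0.7029 - j8.371 V.
Step 5 — Ohm's law: I = V / Z_total = (0.7029 - j8.371) / (42.72 + j1.048e-05) = 0.01645 - j0.1959 A.
Step 6 — Convert to polar: |I| = 0.1966 A, ∠I = -85.2°.

I = 0.1966∠-85.2° A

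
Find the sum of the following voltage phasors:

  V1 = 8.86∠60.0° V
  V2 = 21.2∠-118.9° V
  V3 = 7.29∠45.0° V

Step 1 — Convert each phasor to rectangular form:
  V1 = 8.86·(cos(60.0°) + j·sin(60.0°)) = 4.43 + j7.673 V
  V2 = 21.2·(cos(-118.9°) + j·sin(-118.9°)) = -10.25 - j18.56 V
  V3 = 7.29·(cos(45.0°) + j·sin(45.0°)) = 5.155 + j5.155 V
Step 2 — Sum components: V_total = -0.6608 - j5.732 V.
Step 3 — Convert to polar: |V_total| = 5.77 V, ∠V_total = -96.6°.

V_total = 5.77∠-96.6° V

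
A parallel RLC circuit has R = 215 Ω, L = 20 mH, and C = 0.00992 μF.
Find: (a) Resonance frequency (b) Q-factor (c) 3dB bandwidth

Step 1 — Resonance: ω₀ = 1/√(LC) = 1/√(0.02·9.92e-09) = 7.1e+04 rad/s.
Step 2 — f₀ = ω₀/(2π) = 1.13e+04 Hz.
Step 3 — Parallel Q: Q = R/(ω₀L) = 215/(7.1e+04·0.02) = 0.1514.
Step 4 — Bandwidth: Δω = ω₀/Q = 4.689e+05 rad/s; BW = Δω/(2π) = 7.462e+04 Hz.

(a) f₀ = 1.13e+04 Hz  (b) Q = 0.1514  (c) BW = 7.462e+04 Hz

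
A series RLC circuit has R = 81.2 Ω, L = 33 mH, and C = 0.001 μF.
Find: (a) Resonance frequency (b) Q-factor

Step 1 — Resonance condition Im(Z)=0 gives ω₀ = 1/√(LC).
Step 2 — ω₀ = 1/√(0.033·1e-09) = 1.741e+05 rad/s.
Step 3 — f₀ = ω₀/(2π) = 2.771e+04 Hz.
Step 4 — Series Q: Q = ω₀L/R = 1.741e+05·0.033/81.2 = 70.75.

(a) f₀ = 2.771e+04 Hz  (b) Q = 70.75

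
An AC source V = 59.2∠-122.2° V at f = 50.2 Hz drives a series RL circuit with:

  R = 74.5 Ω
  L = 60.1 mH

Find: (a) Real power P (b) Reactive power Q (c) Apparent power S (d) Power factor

Step 1 — Angular frequency: ω = 2π·f = 2π·50.2 = 315.4 rad/s.
Step 2 — Component impedances:
  R: Z = R = 74.5 Ω
  L: Z = jωL = j·315.4·0.0601 = 0 + j18.96 Ω
Step 3 — Series combination: Z_total = R + L = 74.5 + j18.96 Ω = 76.87∠14.3° Ω.
Step 4 — Source phasor: V = 59.2∠-122.2° V = -31.55 - j50.09 V.
Step 5 — Current: I = V / Z = -0.5584 - j0.5303 A = 0.7701∠-136.5° A.
Step 6 — Complex power: S = V·I* = 44.18 + j11.24 VA.
Step 7 — Real power: P = Re(S) = 44.18 W.
Step 8 — Reactive power: Q = Im(S) = 11.24 VAR.
Step 9 — Apparent power: |S| = 45.59 VA.
Step 10 — Power factor: PF = P/|S| = 0.9691 (lagging).

(a) P = 44.18 W  (b) Q = 11.24 VAR  (c) S = 45.59 VA  (d) PF = 0.9691 (lagging)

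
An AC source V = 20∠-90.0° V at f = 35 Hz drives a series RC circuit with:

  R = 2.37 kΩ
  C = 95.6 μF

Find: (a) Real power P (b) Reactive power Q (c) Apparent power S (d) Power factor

Step 1 — Angular frequency: ω = 2π·f = 2π·35 = 219.9 rad/s.
Step 2 — Component impedances:
  R: Z = R = 2370 Ω
  C: Z = 1/(jωC) = -j/(ω·C) = 0 - j47.57 Ω
Step 3 — Series combination: Z_total = R + C = 2370 - j47.57 Ω = 2370∠-1.1° Ω.
Step 4 — Source phasor: V = 20∠-90.0° V = 0 - j20 V.
Step 5 — Current: I = V / Z = 0.0001693 - j0.008435 A = 0.008437∠-88.9° A.
Step 6 — Complex power: S = V·I* = 0.1687 - j0.003386 VA.
Step 7 — Real power: P = Re(S) = 0.1687 W.
Step 8 — Reactive power: Q = Im(S) = -0.003386 VAR.
Step 9 — Apparent power: |S| = 0.1687 VA.
Step 10 — Power factor: PF = P/|S| = 0.9998 (leading).

(a) P = 0.1687 W  (b) Q = -0.003386 VAR  (c) S = 0.1687 VA  (d) PF = 0.9998 (leading)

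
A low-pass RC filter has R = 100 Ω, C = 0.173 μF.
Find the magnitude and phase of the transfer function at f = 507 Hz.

Step 1 — Angular frequency: ω = 2π·507 = 3186 rad/s.
Step 2 — Transfer function: H(jω) = 1/(1 + jωRC).
Step 3 — Denominator: 1 + jωRC = 1 + j·3186·100·1.73e-07 = 1 + j0.05511.
Step 4 — H = 0.997 - j0.05494.
Step 5 — Magnitude: |H| = 0.9985 (-0.0 dB); phase: φ = -3.2°.

|H| = 0.9985 (-0.0 dB), φ = -3.2°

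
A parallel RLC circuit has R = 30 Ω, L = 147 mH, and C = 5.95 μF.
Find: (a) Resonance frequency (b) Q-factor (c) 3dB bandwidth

Step 1 — Resonance: ω₀ = 1/√(LC) = 1/√(0.147·5.95e-06) = 1069 rad/s.
Step 2 — f₀ = ω₀/(2π) = 170.2 Hz.
Step 3 — Parallel Q: Q = R/(ω₀L) = 30/(1069·0.147) = 0.1909.
Step 4 — Bandwidth: Δω = ω₀/Q = 5602 rad/s; BW = Δω/(2π) = 891.6 Hz.

(a) f₀ = 170.2 Hz  (b) Q = 0.1909  (c) BW = 891.6 Hz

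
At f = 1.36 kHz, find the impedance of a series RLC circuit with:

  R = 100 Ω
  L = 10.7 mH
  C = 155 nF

Step 1 — Angular frequency: ω = 2π·f = 2π·1360 = 8545 rad/s.
Step 2 — Component impedances:
  R: Z = R = 100 Ω
  L: Z = jωL = j·8545·0.0107 = 0 + j91.43 Ω
  C: Z = 1/(jωC) = -j/(ω·C) = 0 - j755 Ω
Step 3 — Series combination: Z_total = R + L + C = 100 - j663.6 Ω = 671.1∠-81.4° Ω.

Z = 100 - j663.6 Ω = 671.1∠-81.4° Ω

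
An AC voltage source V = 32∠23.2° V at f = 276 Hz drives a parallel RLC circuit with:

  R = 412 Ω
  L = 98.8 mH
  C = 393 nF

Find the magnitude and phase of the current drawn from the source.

Step 1 — Angular frequency: ω = 2π·f = 2π·276 = 1734 rad/s.
Step 2 — Component impedances:
  R: Z = R = 412 Ω
  L: Z = jωL = j·1734·0.0988 = 0 + j171.3 Ω
  C: Z = 1/(jωC) = -j/(ω·C) = 0 - j1467 Ω
Step 3 — Parallel combination: 1/Z_total = 1/R + 1/L + 1/C; Z_total = 74.76 + j158.8 Ω = 175.5∠64.8° Ω.
Step 4 — Source phasor: V = 32∠23.2° V = 29.41 + j12.61 V.
Step 5 — Ohm's law: I = V / Z_total = (29.41 + j12.61) / (74.76 + j158.8) = 0.1364 - j0.121 A.
Step 6 — Convert to polar: |I| = 0.1823 A, ∠I = -41.6°.

I = 0.1823∠-41.6° A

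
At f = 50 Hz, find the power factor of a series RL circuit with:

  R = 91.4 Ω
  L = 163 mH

Step 1 — Angular frequency: ω = 2π·f = 2π·50 = 314.2 rad/s.
Step 2 — Component impedances:
  R: Z = R = 91.4 Ω
  L: Z = jωL = j·314.2·0.163 = 0 + j51.21 Ω
Step 3 — Series combination: Z_total = R + L = 91.4 + j51.21 Ω = 104.8∠29.3° Ω.
Step 4 — Power factor: PF = cos(φ) = Re(Z)/|Z| = 91.4/104.77 = 0.8724.
Step 5 — Type: Im(Z) = 51.21 ⇒ lagging (phase φ = 29.3°).

PF = 0.8724 (lagging, φ = 29.3°)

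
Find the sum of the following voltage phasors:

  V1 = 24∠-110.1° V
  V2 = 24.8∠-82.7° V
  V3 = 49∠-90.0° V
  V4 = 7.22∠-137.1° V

Step 1 — Convert each phasor to rectangular form:
  V1 = 24·(cos(-110.1°) + j·sin(-110.1°)) = -8.248 - j22.54 V
  V2 = 24.8·(cos(-82.7°) + j·sin(-82.7°)) = 3.151 - j24.6 V
  V3 = 49·(cos(-90.0°) + j·sin(-90.0°)) = 0 - j49 V
  V4 = 7.22·(cos(-137.1°) + j·sin(-137.1°)) = -5.289 - j4.915 V
Step 2 — Sum components: V_total = -10.39 - j101.1 V.
Step 3 — Convert to polar: |V_total| = 101.6 V, ∠V_total = -95.9°.

V_total = 101.6∠-95.9° V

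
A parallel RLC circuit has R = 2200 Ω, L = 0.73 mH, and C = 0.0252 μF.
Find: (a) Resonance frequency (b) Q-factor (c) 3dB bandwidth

Step 1 — Resonance: ω₀ = 1/√(LC) = 1/√(0.00073·2.52e-08) = 2.332e+05 rad/s.
Step 2 — f₀ = ω₀/(2π) = 3.711e+04 Hz.
Step 3 — Parallel Q: Q = R/(ω₀L) = 2200/(2.332e+05·0.00073) = 12.93.
Step 4 — Bandwidth: Δω = ω₀/Q = 1.804e+04 rad/s; BW = Δω/(2π) = 2871 Hz.

(a) f₀ = 3.711e+04 Hz  (b) Q = 12.93  (c) BW = 2871 Hz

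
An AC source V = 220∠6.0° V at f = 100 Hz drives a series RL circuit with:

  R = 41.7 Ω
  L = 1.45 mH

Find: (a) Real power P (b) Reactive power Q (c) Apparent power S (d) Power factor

Step 1 — Angular frequency: ω = 2π·f = 2π·100 = 628.3 rad/s.
Step 2 — Component impedances:
  R: Z = R = 41.7 Ω
  L: Z = jωL = j·628.3·0.00145 = 0 + j0.9111 Ω
Step 3 — Series combination: Z_total = R + L = 41.7 + j0.9111 Ω = 41.71∠1.3° Ω.
Step 4 — Source phasor: V = 220∠6.0° V = 218.8 + j23 V.
Step 5 — Current: I = V / Z = 5.256 + j0.4366 A = 5.275∠4.7° A.
Step 6 — Complex power: S = V·I* = 1160 + j25.35 VA.
Step 7 — Real power: P = Re(S) = 1160 W.
Step 8 — Reactive power: Q = Im(S) = 25.35 VAR.
Step 9 — Apparent power: |S| = 1160 VA.
Step 10 — Power factor: PF = P/|S| = 0.9998 (lagging).

(a) P = 1160 W  (b) Q = 25.35 VAR  (c) S = 1160 VA  (d) PF = 0.9998 (lagging)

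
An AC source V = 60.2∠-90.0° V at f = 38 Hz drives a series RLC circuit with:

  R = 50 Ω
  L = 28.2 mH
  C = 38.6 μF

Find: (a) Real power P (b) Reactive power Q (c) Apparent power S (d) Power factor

Step 1 — Angular frequency: ω = 2π·f = 2π·38 = 238.8 rad/s.
Step 2 — Component impedances:
  R: Z = R = 50 Ω
  L: Z = jωL = j·238.8·0.0282 = 0 + j6.733 Ω
  C: Z = 1/(jωC) = -j/(ω·C) = 0 - j108.5 Ω
Step 3 — Series combination: Z_total = R + L + C = 50 - j101.8 Ω = 113.4∠-63.8° Ω.
Step 4 — Source phasor: V = 60.2∠-90.0° V = 0 - j60.2 V.
Step 5 — Current: I = V / Z = 0.4765 - j0.2341 A = 0.5309∠-26.2° A.
Step 6 — Complex power: S = V·I* = 14.09 - j28.69 VA.
Step 7 — Real power: P = Re(S) = 14.09 W.
Step 8 — Reactive power: Q = Im(S) = -28.69 VAR.
Step 9 — Apparent power: |S| = 31.96 VA.
Step 10 — Power factor: PF = P/|S| = 0.441 (leading).

(a) P = 14.09 W  (b) Q = -28.69 VAR  (c) S = 31.96 VA  (d) PF = 0.441 (leading)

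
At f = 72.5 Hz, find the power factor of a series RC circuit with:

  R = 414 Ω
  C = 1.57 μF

Step 1 — Angular frequency: ω = 2π·f = 2π·72.5 = 455.5 rad/s.
Step 2 — Component impedances:
  R: Z = R = 414 Ω
  C: Z = 1/(jωC) = -j/(ω·C) = 0 - j1398 Ω
Step 3 — Series combination: Z_total = R + C = 414 - j1398 Ω = 1458∠-73.5° Ω.
Step 4 — Power factor: PF = cos(φ) = Re(Z)/|Z| = 414/1458.2 = 0.2839.
Step 5 — Type: Im(Z) = -1398 ⇒ leading (phase φ = -73.5°).

PF = 0.2839 (leading, φ = -73.5°)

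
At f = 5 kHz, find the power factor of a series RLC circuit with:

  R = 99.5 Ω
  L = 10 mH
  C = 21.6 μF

Step 1 — Angular frequency: ω = 2π·f = 2π·5000 = 3.142e+04 rad/s.
Step 2 — Component impedances:
  R: Z = R = 99.5 Ω
  L: Z = jωL = j·3.142e+04·0.01 = 0 + j314.2 Ω
  C: Z = 1/(jωC) = -j/(ω·C) = 0 - j1.474 Ω
Step 3 — Series combination: Z_total = R + L + C = 99.5 + j312.7 Ω = 328.1∠72.3° Ω.
Step 4 — Power factor: PF = cos(φ) = Re(Z)/|Z| = 99.5/328.13 = 0.3032.
Step 5 — Type: Im(Z) = 312.7 ⇒ lagging (phase φ = 72.3°).

PF = 0.3032 (lagging, φ = 72.3°)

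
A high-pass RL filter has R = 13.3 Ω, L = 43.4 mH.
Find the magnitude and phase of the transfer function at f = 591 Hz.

Step 1 — Angular frequency: ω = 2π·591 = 3713 rad/s.
Step 2 — Transfer function: H(jω) = jωL/(R + jωL).
Step 3 — Numerator jωL = j·161.2; denominator R + jωL = 13.3 + j161.2.
Step 4 — H = 0.9932 + j0.08197.
Step 5 — Magnitude: |H| = 0.9966 (-0.0 dB); phase: φ = 4.7°.

|H| = 0.9966 (-0.0 dB), φ = 4.7°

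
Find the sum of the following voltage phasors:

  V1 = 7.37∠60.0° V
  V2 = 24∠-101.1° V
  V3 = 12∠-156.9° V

Step 1 — Convert each phasor to rectangular form:
  V1 = 7.37·(cos(60.0°) + j·sin(60.0°)) = 3.685 + j6.383 V
  V2 = 24·(cos(-101.1°) + j·sin(-101.1°)) = -4.621 - j23.55 V
  V3 = 12·(cos(-156.9°) + j·sin(-156.9°)) = -11.04 - j4.708 V
Step 2 — Sum components: V_total = -11.97 - j21.88 V.
Step 3 — Convert to polar: |V_total| = 24.94 V, ∠V_total = -118.7°.

V_total = 24.94∠-118.7° V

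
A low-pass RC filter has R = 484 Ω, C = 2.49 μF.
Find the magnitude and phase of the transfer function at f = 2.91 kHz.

Step 1 — Angular frequency: ω = 2π·2910 = 1.828e+04 rad/s.
Step 2 — Transfer function: H(jω) = 1/(1 + jωRC).
Step 3 — Denominator: 1 + jωRC = 1 + j·1.828e+04·484·2.49e-06 = 1 + j22.04.
Step 4 — H = 0.002055 - j0.04529.
Step 5 — Magnitude: |H| = 0.04534 (-26.9 dB); phase: φ = -87.4°.

|H| = 0.04534 (-26.9 dB), φ = -87.4°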